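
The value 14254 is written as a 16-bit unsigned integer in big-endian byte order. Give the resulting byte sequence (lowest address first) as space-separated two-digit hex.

37 AE

14254 in hexadecimal, padded to 16 bits, is 0x37AE.
Split into bytes (most-significant first): 37 AE.
In big-endian order the high byte comes first in memory.
So the memory order matches the most-significant-first order: 37 AE.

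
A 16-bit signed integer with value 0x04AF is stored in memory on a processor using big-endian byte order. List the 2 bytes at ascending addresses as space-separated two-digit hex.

Split into bytes (most-significant first): 04 AF.
Big-endian: lowest address holds the most-significant byte.
So the memory order matches the most-significant-first order: 04 AF.

04 AF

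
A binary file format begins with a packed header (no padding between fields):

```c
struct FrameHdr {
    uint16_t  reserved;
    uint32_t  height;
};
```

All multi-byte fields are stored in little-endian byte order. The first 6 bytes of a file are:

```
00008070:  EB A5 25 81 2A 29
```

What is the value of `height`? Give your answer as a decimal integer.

690651429

`height` follows `reserved` (2 bytes), so it starts at byte offset 2 and occupies 4 bytes.
Bytes at offsets 2..5: 25 81 2A 29.
Little-endian stores the least-significant byte at the lowest address.
Reassemble most-significant byte first: 29 2A 81 25 → 0x292A8125.
0x292A8125 = 690651429.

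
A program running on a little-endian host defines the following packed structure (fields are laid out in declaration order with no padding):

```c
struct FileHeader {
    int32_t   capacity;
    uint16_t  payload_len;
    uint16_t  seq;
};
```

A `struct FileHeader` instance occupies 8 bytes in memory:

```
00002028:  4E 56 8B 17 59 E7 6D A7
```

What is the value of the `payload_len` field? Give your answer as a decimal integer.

`payload_len` follows `capacity` (4 bytes), so it starts at byte offset 4 and occupies 2 bytes.
Bytes at offsets 4..5: 59 E7.
In little-endian order the low byte comes first in memory.
Reassemble most-significant byte first: E7 59 → 0xE759.
0xE759 = 59225.

59225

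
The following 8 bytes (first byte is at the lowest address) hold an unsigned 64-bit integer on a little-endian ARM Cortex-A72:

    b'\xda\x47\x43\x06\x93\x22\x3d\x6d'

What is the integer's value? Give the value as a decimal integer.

7871485738574104538

In little-endian order the low byte comes first in memory.
Reassemble most-significant byte first: 6D 3D 22 93 06 43 47 DA → 0x6D3D2293064347DA.
0x6D3D2293064347DA = 7871485738574104538.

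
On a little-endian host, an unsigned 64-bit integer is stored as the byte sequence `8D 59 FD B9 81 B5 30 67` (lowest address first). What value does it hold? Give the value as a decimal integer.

7435642553564486029

In little-endian order the low byte comes first in memory.
Reassemble most-significant byte first: 67 30 B5 81 B9 FD 59 8D → 0x6730B581B9FD598D.
0x6730B581B9FD598D = 7435642553564486029.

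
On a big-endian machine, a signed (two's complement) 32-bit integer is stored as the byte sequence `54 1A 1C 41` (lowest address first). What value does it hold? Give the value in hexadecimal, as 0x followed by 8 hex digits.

Big-endian stores the most-significant byte at the lowest address.
The bytes are already most-significant first: 0x541A1C41.

0x541A1C41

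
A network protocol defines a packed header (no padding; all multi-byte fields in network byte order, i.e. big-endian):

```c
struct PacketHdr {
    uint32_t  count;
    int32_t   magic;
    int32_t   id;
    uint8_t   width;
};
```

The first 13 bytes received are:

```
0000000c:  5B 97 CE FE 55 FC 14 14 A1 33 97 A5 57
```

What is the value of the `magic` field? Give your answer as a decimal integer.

1442583572

`magic` follows `count` (4 bytes), so it starts at byte offset 4 and occupies 4 bytes.
Bytes at offsets 4..7: 55 FC 14 14.
Big-endian: lowest address holds the most-significant byte.
The bytes are already most-significant first: 0x55FC1414.
0x55FC1414 = 1442583572.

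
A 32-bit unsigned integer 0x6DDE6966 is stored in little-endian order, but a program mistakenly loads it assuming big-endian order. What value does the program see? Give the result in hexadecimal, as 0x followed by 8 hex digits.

Stored little-endian, the bytes at ascending addresses are 66 69 DE 6D.
Read back as big-endian, the last byte is least significant, giving 0x6669DE6D.

0x6669DE6D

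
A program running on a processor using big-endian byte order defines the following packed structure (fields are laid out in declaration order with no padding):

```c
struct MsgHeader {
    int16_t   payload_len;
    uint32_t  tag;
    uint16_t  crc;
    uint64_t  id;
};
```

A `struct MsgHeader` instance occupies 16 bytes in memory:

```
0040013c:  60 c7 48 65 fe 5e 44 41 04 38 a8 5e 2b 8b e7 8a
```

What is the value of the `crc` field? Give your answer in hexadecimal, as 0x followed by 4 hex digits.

0x4441

`crc` follows `payload_len` (2 B), `tag` (4 B), so it starts at offset 2 + 4 = 6 and occupies 2 bytes.
Bytes at offsets 6..7: 44 41.
Big-endian stores the most-significant byte at the lowest address.
The bytes are already most-significant first: 0x4441.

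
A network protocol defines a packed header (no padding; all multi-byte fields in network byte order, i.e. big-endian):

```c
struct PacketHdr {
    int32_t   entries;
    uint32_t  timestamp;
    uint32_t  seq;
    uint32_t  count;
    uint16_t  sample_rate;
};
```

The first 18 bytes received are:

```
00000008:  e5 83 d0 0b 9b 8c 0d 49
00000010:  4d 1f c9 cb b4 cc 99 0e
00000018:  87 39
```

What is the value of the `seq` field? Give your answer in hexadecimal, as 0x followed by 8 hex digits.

0x4D1FC9CB

`seq` follows `entries` (4 B), `timestamp` (4 B), so it starts at offset 4 + 4 = 8 and occupies 4 bytes.
Bytes at offsets 8..11: 4D 1F C9 CB.
In big-endian order the high byte comes first in memory.
The bytes are already most-significant first: 0x4D1FC9CB.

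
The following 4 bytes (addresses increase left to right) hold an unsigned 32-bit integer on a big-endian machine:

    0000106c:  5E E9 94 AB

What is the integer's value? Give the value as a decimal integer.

1592366251

Big-endian: lowest address holds the most-significant byte.
The bytes are already most-significant first: 0x5EE994AB.
0x5EE994AB = 1592366251.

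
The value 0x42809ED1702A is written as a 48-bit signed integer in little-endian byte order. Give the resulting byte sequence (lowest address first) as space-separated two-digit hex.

Split into bytes (most-significant first): 42 80 9E D1 70 2A.
In little-endian order the low byte comes first in memory.
So at ascending addresses the bytes are 2A 70 D1 9E 80 42.

2A 70 D1 9E 80 42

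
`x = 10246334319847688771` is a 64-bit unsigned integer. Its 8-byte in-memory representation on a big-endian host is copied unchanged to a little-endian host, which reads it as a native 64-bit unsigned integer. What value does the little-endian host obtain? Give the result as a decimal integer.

4848805359370515086

10246334319847688771 in 64-bit hexadecimal is 0x8E324AC6C86A4A43.
Stored big-endian, the bytes at ascending addresses are 8E 32 4A C6 C8 6A 4A 43.
Read back as little-endian, the first byte is least significant, giving 0x434A6AC8C64A328E.
0x434A6AC8C64A328E = 4848805359370515086.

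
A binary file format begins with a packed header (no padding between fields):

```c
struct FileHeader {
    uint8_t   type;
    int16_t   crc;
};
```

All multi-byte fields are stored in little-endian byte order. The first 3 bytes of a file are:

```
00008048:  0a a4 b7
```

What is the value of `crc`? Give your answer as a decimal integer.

`crc` follows `type` (1 byte), so it starts at byte offset 1 and occupies 2 bytes.
Bytes at offsets 1..2: A4 B7.
In little-endian order the low byte comes first in memory.
Reassemble most-significant byte first: B7 A4 → 0xB7A4.
Top bit is set, so as a signed 16-bit value this is 0xB7A4 − 2^16 = -18524.

-18524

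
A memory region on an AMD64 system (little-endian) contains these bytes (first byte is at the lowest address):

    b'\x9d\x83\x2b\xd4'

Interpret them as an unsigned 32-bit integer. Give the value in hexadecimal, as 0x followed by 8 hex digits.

Little-endian stores the least-significant byte at the lowest address.
Reassemble most-significant byte first: D4 2B 83 9D → 0xD42B839D.

0xD42B839D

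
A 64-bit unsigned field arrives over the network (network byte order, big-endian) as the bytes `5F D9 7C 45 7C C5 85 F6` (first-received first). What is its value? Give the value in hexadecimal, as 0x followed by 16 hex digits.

In big-endian order the high byte comes first in memory.
The bytes are already most-significant first: 0x5FD97C457CC585F6.

0x5FD97C457CC585F6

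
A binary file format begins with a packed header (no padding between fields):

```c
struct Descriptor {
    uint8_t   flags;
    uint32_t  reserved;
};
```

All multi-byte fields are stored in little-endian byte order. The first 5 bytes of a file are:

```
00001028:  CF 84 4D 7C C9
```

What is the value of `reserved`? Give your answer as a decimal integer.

3380366724

`reserved` follows `flags` (1 byte), so it starts at byte offset 1 and occupies 4 bytes.
Bytes at offsets 1..4: 84 4D 7C C9.
Little-endian: lowest address holds the least-significant byte.
Reassemble most-significant byte first: C9 7C 4D 84 → 0xC97C4D84.
0xC97C4D84 = 3380366724.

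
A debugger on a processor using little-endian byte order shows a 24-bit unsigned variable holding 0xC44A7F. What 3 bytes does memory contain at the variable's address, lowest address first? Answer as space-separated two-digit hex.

7F 4A C4

Split into bytes (most-significant first): C4 4A 7F.
In little-endian order the low byte comes first in memory.
So at ascending addresses the bytes are 7F 4A C4.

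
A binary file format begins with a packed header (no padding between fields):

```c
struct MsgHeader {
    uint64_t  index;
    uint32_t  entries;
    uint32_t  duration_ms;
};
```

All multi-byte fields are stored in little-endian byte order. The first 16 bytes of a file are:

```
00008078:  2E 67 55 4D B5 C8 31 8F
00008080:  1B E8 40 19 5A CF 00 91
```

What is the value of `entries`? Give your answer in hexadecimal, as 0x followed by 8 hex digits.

0x1940E81B

`entries` follows `index` (8 bytes), so it starts at byte offset 8 and occupies 4 bytes.
Bytes at offsets 8..11: 1B E8 40 19.
In little-endian order the low byte comes first in memory.
Reassemble most-significant byte first: 19 40 E8 1B → 0x1940E81B.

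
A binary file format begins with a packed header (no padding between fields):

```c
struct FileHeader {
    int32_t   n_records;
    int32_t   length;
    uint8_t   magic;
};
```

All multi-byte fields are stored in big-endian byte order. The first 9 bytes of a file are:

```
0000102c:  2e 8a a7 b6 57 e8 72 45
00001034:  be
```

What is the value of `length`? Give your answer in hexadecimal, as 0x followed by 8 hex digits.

0x57E87245

`length` follows `n_records` (4 bytes), so it starts at byte offset 4 and occupies 4 bytes.
Bytes at offsets 4..7: 57 E8 72 45.
Big-endian stores the most-significant byte at the lowest address.
The bytes are already most-significant first: 0x57E87245.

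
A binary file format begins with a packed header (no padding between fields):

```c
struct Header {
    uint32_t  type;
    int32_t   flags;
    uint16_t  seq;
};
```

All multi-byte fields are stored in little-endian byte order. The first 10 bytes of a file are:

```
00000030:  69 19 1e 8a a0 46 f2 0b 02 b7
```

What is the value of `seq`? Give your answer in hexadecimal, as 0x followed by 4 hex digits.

0xB702

`seq` follows `type` (4 B), `flags` (4 B), so it starts at offset 4 + 4 = 8 and occupies 2 bytes.
Bytes at offsets 8..9: 02 B7.
In little-endian order the low byte comes first in memory.
Reassemble most-significant byte first: B7 02 → 0xB702.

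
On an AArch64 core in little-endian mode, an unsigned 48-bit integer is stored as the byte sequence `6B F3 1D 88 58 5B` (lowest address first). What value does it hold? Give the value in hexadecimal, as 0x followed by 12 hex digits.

0x5B58881DF36B

In little-endian order the low byte comes first in memory.
Reassemble most-significant byte first: 5B 58 88 1D F3 6B → 0x5B58881DF36B.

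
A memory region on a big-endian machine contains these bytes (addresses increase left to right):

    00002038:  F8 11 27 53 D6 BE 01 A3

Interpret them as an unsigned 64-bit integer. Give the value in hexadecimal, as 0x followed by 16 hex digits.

0xF8112753D6BE01A3

Big-endian: lowest address holds the most-significant byte.
The bytes are already most-significant first: 0xF8112753D6BE01A3.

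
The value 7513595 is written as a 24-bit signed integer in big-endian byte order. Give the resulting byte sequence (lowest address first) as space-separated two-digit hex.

72 A5 FB

7513595 in hexadecimal, padded to 24 bits, is 0x72A5FB.
Split into bytes (most-significant first): 72 A5 FB.
In big-endian order the high byte comes first in memory.
So the memory order matches the most-significant-first order: 72 A5 FB.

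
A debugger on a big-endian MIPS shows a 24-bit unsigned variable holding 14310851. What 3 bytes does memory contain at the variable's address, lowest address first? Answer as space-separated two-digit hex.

DA 5D C3

14310851 in hexadecimal, padded to 24 bits, is 0xDA5DC3.
Split into bytes (most-significant first): DA 5D C3.
Big-endian stores the most-significant byte at the lowest address.
So the memory order matches the most-significant-first order: DA 5D C3.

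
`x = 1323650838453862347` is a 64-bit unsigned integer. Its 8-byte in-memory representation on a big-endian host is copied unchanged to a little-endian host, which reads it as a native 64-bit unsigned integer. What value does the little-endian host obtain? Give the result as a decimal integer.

14681647582033042962

1323650838453862347 in 64-bit hexadecimal is 0x125E8D6CB0B0BFCB.
Stored big-endian, the bytes at ascending addresses are 12 5E 8D 6C B0 B0 BF CB.
Read back as little-endian, the first byte is least significant, giving 0xCBBFB0B06C8D5E12.
0xCBBFB0B06C8D5E12 = 14681647582033042962.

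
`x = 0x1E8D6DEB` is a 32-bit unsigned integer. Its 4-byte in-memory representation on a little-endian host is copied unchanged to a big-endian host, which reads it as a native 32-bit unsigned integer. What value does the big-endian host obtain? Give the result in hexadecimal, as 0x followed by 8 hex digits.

0xEB6D8D1E

Stored little-endian, the bytes at ascending addresses are EB 6D 8D 1E.
Read back as big-endian, the last byte is least significant, giving 0xEB6D8D1E.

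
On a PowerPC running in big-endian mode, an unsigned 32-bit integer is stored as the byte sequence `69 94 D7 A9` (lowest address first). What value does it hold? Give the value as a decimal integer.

1771362217

In big-endian order the high byte comes first in memory.
The bytes are already most-significant first: 0x6994D7A9.
0x6994D7A9 = 1771362217.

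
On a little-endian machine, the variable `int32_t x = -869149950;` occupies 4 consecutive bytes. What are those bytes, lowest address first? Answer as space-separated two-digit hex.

Two's complement of -869149950 in 32 bits: 869149950 = 0x33CE2CFE; invert → 0xCC31D301; add 1 → 0xCC31D302.
Split into bytes (most-significant first): CC 31 D3 02.
Little-endian: lowest address holds the least-significant byte.
So at ascending addresses the bytes are 02 D3 31 CC.

02 D3 31 CC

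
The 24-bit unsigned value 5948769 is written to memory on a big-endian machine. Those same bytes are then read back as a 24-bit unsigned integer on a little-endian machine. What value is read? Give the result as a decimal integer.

5948769 in 24-bit hexadecimal is 0x5AC561.
Stored big-endian, the bytes at ascending addresses are 5A C5 61.
Read back as little-endian, the first byte is least significant, giving 0x61C55A.
0x61C55A = 6407514.

6407514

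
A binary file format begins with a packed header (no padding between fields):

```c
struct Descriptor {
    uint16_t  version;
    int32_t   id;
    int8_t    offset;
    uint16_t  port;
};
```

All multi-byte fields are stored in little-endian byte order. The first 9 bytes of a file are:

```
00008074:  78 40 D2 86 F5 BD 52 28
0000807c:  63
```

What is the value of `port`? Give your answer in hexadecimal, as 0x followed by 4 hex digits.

`port` follows `version` (2 B), `id` (4 B), `offset` (1 B), so it starts at offset 2 + 4 + 1 = 7 and occupies 2 bytes.
Bytes at offsets 7..8: 28 63.
In little-endian order the low byte comes first in memory.
Reassemble most-significant byte first: 63 28 → 0x6328.

0x6328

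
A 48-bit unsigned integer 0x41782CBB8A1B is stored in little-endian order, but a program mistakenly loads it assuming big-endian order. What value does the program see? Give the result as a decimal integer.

30282659690561

Stored little-endian, the bytes at ascending addresses are 1B 8A BB 2C 78 41.
Read back as big-endian, the last byte is least significant, giving 0x1B8ABB2C7841.
0x1B8ABB2C7841 = 30282659690561.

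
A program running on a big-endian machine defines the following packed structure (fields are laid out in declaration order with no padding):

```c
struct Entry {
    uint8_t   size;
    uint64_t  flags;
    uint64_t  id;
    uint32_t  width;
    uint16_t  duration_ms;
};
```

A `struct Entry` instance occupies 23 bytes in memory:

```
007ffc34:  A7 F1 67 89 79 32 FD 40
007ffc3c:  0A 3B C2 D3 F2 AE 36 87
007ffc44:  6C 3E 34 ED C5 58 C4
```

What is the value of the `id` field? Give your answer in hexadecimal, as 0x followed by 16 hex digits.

`id` follows `size` (1 B), `flags` (8 B), so it starts at offset 1 + 8 = 9 and occupies 8 bytes.
Bytes at offsets 9..16: 3B C2 D3 F2 AE 36 87 6C.
In big-endian order the high byte comes first in memory.
The bytes are already most-significant first: 0x3BC2D3F2AE36876C.

0x3BC2D3F2AE36876C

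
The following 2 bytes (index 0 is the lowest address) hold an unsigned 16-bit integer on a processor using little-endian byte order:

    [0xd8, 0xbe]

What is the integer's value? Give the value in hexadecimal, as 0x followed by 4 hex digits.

In little-endian order the low byte comes first in memory.
Reassemble most-significant byte first: BE D8 → 0xBED8.

0xBED8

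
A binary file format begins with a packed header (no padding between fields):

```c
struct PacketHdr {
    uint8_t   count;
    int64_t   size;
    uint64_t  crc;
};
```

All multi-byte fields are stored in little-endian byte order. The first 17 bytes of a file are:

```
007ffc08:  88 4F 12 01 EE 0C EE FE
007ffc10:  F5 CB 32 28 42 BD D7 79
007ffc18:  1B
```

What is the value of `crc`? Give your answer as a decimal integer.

1979850719064765131

`crc` follows `count` (1 B), `size` (8 B), so it starts at offset 1 + 8 = 9 and occupies 8 bytes.
Bytes at offsets 9..16: CB 32 28 42 BD D7 79 1B.
In little-endian order the low byte comes first in memory.
Reassemble most-significant byte first: 1B 79 D7 BD 42 28 32 CB → 0x1B79D7BD422832CB.
0x1B79D7BD422832CB = 1979850719064765131.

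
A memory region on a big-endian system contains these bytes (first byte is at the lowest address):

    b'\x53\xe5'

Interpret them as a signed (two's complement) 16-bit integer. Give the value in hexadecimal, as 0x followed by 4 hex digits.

0x53E5

In big-endian order the high byte comes first in memory.
The bytes are already most-significant first: 0x53E5.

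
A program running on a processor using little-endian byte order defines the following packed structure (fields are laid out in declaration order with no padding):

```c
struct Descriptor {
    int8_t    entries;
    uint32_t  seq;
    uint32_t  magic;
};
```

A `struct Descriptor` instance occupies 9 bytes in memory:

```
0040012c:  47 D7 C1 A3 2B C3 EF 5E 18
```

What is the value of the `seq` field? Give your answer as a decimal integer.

732152279

`seq` follows `entries` (1 byte), so it starts at byte offset 1 and occupies 4 bytes.
Bytes at offsets 1..4: D7 C1 A3 2B.
Little-endian: lowest address holds the least-significant byte.
Reassemble most-significant byte first: 2B A3 C1 D7 → 0x2BA3C1D7.
0x2BA3C1D7 = 732152279.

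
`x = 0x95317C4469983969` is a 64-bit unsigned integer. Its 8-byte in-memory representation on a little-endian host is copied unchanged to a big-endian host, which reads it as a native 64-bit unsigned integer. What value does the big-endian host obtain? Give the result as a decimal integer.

7582259025542918549

Stored little-endian, the bytes at ascending addresses are 69 39 98 69 44 7C 31 95.
Read back as big-endian, the last byte is least significant, giving 0x69399869447C3195.
0x69399869447C3195 = 7582259025542918549.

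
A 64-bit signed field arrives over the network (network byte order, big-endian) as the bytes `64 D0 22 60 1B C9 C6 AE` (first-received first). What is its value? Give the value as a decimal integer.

Big-endian stores the most-significant byte at the lowest address.
The bytes are already most-significant first: 0x64D022601BC9C6AE.
0x64D022601BC9C6AE = 7264343995127023278.

7264343995127023278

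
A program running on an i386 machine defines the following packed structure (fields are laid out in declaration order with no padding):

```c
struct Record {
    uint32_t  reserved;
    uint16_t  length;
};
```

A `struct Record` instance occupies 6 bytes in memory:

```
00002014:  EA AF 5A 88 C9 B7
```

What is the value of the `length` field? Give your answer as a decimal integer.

47049

`length` follows `reserved` (4 bytes), so it starts at byte offset 4 and occupies 2 bytes.
Bytes at offsets 4..5: C9 B7.
Little-endian: lowest address holds the least-significant byte.
Reassemble most-significant byte first: B7 C9 → 0xB7C9.
0xB7C9 = 47049.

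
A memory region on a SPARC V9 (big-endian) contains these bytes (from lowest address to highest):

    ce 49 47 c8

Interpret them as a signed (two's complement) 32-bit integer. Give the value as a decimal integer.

Big-endian stores the most-significant byte at the lowest address.
The bytes are already most-significant first: 0xCE4947C8.
Top bit is set, so as a signed 32-bit value this is 0xCE4947C8 − 2^32 = -834058296.

-834058296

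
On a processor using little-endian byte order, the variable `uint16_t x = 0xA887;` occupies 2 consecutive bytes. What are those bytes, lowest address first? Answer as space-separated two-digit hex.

Split into bytes (most-significant first): A8 87.
Little-endian: lowest address holds the least-significant byte.
So at ascending addresses the bytes are 87 A8.

87 A8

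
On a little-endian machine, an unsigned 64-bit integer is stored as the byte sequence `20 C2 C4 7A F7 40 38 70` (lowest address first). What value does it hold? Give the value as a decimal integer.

Little-endian stores the least-significant byte at the lowest address.
Reassemble most-significant byte first: 70 38 40 F7 7A C4 C2 20 → 0x703840F77AC4C220.
0x703840F77AC4C220 = 8086284562604540448.

8086284562604540448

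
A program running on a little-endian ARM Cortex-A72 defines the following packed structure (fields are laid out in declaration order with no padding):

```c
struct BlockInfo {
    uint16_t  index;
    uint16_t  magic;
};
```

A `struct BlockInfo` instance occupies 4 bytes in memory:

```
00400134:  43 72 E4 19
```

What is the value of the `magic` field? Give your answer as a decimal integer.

6628

`magic` follows `index` (2 bytes), so it starts at byte offset 2 and occupies 2 bytes.
Bytes at offsets 2..3: E4 19.
In little-endian order the low byte comes first in memory.
Reassemble most-significant byte first: 19 E4 → 0x19E4.
0x19E4 = 6628.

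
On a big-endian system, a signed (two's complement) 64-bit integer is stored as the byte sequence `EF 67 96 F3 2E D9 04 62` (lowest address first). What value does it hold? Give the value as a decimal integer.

-1195821204836383646

Big-endian: lowest address holds the most-significant byte.
The bytes are already most-significant first: 0xEF6796F32ED90462.
Top bit is set, so as a signed 64-bit value this is 0xEF6796F32ED90462 − 2^64 = -1195821204836383646.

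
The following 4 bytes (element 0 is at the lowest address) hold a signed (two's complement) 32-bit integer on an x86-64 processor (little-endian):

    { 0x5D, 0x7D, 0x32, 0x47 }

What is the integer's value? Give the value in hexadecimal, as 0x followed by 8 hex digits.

In little-endian order the low byte comes first in memory.
Reassemble most-significant byte first: 47 32 7D 5D → 0x47327D5D.

0x47327D5D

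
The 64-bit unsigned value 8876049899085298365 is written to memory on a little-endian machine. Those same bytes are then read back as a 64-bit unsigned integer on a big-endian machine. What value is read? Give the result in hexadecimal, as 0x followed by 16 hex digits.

8876049899085298365 in 64-bit hexadecimal is 0x7B2E105B1B9EFABD.
Stored little-endian, the bytes at ascending addresses are BD FA 9E 1B 5B 10 2E 7B.
Read back as big-endian, the last byte is least significant, giving 0xBDFA9E1B5B102E7B.

0xBDFA9E1B5B102E7B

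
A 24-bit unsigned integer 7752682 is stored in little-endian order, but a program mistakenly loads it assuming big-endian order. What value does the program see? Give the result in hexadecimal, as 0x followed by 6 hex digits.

0xEA4B76

7752682 in 24-bit hexadecimal is 0x764BEA.
Stored little-endian, the bytes at ascending addresses are EA 4B 76.
Read back as big-endian, the last byte is least significant, giving 0xEA4B76.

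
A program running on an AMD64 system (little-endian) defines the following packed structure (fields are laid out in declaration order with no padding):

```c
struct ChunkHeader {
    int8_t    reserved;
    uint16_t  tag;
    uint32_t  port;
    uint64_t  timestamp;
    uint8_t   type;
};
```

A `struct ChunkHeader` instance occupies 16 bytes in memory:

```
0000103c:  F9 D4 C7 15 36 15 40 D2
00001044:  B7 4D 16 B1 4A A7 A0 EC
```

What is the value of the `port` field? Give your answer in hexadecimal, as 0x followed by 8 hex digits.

0x40153615

`port` follows `reserved` (1 B), `tag` (2 B), so it starts at offset 1 + 2 = 3 and occupies 4 bytes.
Bytes at offsets 3..6: 15 36 15 40.
Little-endian: lowest address holds the least-significant byte.
Reassemble most-significant byte first: 40 15 36 15 → 0x40153615.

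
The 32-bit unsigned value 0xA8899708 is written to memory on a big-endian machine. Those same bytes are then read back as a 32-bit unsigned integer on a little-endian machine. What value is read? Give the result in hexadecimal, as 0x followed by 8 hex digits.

0x089789A8

Stored big-endian, the bytes at ascending addresses are A8 89 97 08.
Read back as little-endian, the first byte is least significant, giving 0x089789A8.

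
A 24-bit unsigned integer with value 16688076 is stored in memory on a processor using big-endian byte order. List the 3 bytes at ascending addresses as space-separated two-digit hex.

FE A3 CC

16688076 in hexadecimal, padded to 24 bits, is 0xFEA3CC.
Split into bytes (most-significant first): FE A3 CC.
In big-endian order the high byte comes first in memory.
So the memory order matches the most-significant-first order: FE A3 CC.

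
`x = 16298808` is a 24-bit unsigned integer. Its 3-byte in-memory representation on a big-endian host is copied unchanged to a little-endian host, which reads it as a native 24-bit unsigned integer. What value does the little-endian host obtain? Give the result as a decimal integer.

3716088

16298808 in 24-bit hexadecimal is 0xF8B338.
Stored big-endian, the bytes at ascending addresses are F8 B3 38.
Read back as little-endian, the first byte is least significant, giving 0x38B3F8.
0x38B3F8 = 3716088.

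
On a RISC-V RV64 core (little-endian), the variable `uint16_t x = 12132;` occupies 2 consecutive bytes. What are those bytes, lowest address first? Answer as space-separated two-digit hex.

12132 in hexadecimal, padded to 16 bits, is 0x2F64.
Split into bytes (most-significant first): 2F 64.
Little-endian stores the least-significant byte at the lowest address.
So at ascending addresses the bytes are 64 2F.

64 2F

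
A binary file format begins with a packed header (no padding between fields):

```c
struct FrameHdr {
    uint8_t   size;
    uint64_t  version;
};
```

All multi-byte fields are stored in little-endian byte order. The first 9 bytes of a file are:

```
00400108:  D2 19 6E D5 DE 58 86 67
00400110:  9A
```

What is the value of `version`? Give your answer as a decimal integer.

`version` follows `size` (1 byte), so it starts at byte offset 1 and occupies 8 bytes.
Bytes at offsets 1..8: 19 6E D5 DE 58 86 67 9A.
In little-endian order the low byte comes first in memory.
Reassemble most-significant byte first: 9A 67 86 58 DE D5 6E 19 → 0x9A678658DED56E19.
0x9A678658DED56E19 = 11126009120695873049.

11126009120695873049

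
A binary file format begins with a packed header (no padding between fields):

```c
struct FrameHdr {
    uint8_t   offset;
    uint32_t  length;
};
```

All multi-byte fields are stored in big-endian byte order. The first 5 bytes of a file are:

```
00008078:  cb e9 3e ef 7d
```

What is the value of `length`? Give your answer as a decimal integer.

3913215869

`length` follows `offset` (1 byte), so it starts at byte offset 1 and occupies 4 bytes.
Bytes at offsets 1..4: E9 3E EF 7D.
In big-endian order the high byte comes first in memory.
The bytes are already most-significant first: 0xE93EEF7D.
0xE93EEF7D = 3913215869.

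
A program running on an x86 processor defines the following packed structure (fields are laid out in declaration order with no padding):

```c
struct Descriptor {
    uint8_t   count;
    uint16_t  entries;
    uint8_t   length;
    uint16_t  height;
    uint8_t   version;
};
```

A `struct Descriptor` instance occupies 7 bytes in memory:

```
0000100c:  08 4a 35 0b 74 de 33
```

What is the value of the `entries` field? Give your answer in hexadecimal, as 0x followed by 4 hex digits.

`entries` follows `count` (1 byte), so it starts at byte offset 1 and occupies 2 bytes.
Bytes at offsets 1..2: 4A 35.
In little-endian order the low byte comes first in memory.
Reassemble most-significant byte first: 35 4A → 0x354A.

0x354A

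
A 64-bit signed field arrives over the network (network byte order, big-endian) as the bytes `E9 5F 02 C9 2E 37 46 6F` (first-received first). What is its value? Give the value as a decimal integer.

Big-endian: lowest address holds the most-significant byte.
The bytes are already most-significant first: 0xE95F02C92E37466F.
Top bit is set, so as a signed 64-bit value this is 0xE95F02C92E37466F − 2^64 = -1630581476997773713.

-1630581476997773713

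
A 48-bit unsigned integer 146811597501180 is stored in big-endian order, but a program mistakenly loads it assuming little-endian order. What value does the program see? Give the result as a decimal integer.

146811597501180 in 48-bit hexadecimal is 0x85863D1E32FC.
Stored big-endian, the bytes at ascending addresses are 85 86 3D 1E 32 FC.
Read back as little-endian, the first byte is least significant, giving 0xFC321E3D8685.
0xFC321E3D8685 = 277292185912965.

277292185912965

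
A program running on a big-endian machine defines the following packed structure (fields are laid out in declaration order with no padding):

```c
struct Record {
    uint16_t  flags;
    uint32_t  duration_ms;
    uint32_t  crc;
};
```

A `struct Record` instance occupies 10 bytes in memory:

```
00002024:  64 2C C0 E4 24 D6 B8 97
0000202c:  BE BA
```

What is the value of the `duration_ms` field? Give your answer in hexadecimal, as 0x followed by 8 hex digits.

`duration_ms` follows `flags` (2 bytes), so it starts at byte offset 2 and occupies 4 bytes.
Bytes at offsets 2..5: C0 E4 24 D6.
Big-endian: lowest address holds the most-significant byte.
The bytes are already most-significant first: 0xC0E424D6.

0xC0E424D6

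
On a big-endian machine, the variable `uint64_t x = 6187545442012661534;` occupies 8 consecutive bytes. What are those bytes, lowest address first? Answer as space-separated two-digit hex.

55 DE 93 CB E6 C0 87 1E

6187545442012661534 in hexadecimal, padded to 64 bits, is 0x55DE93CBE6C0871E.
Split into bytes (most-significant first): 55 DE 93 CB E6 C0 87 1E.
In big-endian order the high byte comes first in memory.
So the memory order matches the most-significant-first order: 55 DE 93 CB E6 C0 87 1E.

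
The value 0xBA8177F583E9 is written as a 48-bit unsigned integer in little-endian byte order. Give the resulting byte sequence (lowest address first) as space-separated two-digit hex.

Split into bytes (most-significant first): BA 81 77 F5 83 E9.
Little-endian: lowest address holds the least-significant byte.
So at ascending addresses the bytes are E9 83 F5 77 81 BA.

E9 83 F5 77 81 BA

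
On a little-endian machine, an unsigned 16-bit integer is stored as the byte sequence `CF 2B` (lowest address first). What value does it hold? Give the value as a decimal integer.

11215

Little-endian: lowest address holds the least-significant byte.
Reassemble most-significant byte first: 2B CF → 0x2BCF.
0x2BCF = 11215.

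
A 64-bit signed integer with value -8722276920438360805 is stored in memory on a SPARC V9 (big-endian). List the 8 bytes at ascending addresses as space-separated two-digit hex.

86 F4 3F 5A 7C AE F5 1B

Two's complement of -8722276920438360805 in 64 bits: 8722276920438360805 = 0x790BC0A583510AE5; invert → 0x86F43F5A7CAEF51A; add 1 → 0x86F43F5A7CAEF51B.
Split into bytes (most-significant first): 86 F4 3F 5A 7C AE F5 1B.
In big-endian order the high byte comes first in memory.
So the memory order matches the most-significant-first order: 86 F4 3F 5A 7C AE F5 1B.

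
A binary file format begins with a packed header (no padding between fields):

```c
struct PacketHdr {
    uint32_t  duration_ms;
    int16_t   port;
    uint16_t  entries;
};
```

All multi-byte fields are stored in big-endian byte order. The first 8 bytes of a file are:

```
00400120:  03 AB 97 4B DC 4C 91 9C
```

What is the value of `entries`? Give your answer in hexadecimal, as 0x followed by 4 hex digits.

`entries` follows `duration_ms` (4 B), `port` (2 B), so it starts at offset 4 + 2 = 6 and occupies 2 bytes.
Bytes at offsets 6..7: 91 9C.
Big-endian stores the most-significant byte at the lowest address.
The bytes are already most-significant first: 0x919C.

0x919C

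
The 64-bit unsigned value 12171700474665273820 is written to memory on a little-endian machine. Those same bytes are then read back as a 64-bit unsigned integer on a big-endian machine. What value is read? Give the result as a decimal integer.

15891480013226240680

12171700474665273820 in 64-bit hexadecimal is 0xA8EA9117E0E089DC.
Stored little-endian, the bytes at ascending addresses are DC 89 E0 E0 17 91 EA A8.
Read back as big-endian, the last byte is least significant, giving 0xDC89E0E01791EAA8.
0xDC89E0E01791EAA8 = 15891480013226240680.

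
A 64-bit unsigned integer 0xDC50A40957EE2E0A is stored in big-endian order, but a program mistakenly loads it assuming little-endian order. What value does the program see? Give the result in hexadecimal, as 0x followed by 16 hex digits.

0x0A2EEE5709A450DC

Stored big-endian, the bytes at ascending addresses are DC 50 A4 09 57 EE 2E 0A.
Read back as little-endian, the first byte is least significant, giving 0x0A2EEE5709A450DC.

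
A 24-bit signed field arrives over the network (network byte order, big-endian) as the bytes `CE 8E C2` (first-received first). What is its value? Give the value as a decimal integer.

Big-endian: lowest address holds the most-significant byte.
The bytes are already most-significant first: 0xCE8EC2.
Top bit is set, so as a signed 24-bit value this is 0xCE8EC2 − 2^24 = -3240254.

-3240254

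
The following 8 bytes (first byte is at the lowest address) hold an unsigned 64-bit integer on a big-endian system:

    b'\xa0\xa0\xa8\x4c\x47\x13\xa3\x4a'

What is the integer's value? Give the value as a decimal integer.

11574436087905624906

In big-endian order the high byte comes first in memory.
The bytes are already most-significant first: 0xA0A0A84C4713A34A.
0xA0A0A84C4713A34A = 11574436087905624906.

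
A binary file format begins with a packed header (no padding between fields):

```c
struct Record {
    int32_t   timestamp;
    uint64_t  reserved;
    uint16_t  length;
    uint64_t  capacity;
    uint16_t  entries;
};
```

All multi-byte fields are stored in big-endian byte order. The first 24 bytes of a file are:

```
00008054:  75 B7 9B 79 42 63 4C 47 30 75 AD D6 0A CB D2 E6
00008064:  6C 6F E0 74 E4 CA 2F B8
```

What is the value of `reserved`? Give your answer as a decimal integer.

`reserved` follows `timestamp` (4 bytes), so it starts at byte offset 4 and occupies 8 bytes.
Bytes at offsets 4..11: 42 63 4C 47 30 75 AD D6.
Big-endian: lowest address holds the most-significant byte.
The bytes are already most-significant first: 0x42634C473075ADD6.
0x42634C473075ADD6 = 4783751097837006294.

4783751097837006294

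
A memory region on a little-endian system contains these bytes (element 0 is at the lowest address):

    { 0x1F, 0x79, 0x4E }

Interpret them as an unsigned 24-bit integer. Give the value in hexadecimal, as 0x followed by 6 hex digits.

In little-endian order the low byte comes first in memory.
Reassemble most-significant byte first: 4E 79 1F → 0x4E791F.

0x4E791F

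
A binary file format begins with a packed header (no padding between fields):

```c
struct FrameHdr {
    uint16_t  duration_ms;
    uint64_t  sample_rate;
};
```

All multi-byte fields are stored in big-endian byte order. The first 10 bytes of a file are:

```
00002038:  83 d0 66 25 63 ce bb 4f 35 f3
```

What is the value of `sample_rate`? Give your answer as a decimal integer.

`sample_rate` follows `duration_ms` (2 bytes), so it starts at byte offset 2 and occupies 8 bytes.
Bytes at offsets 2..9: 66 25 63 CE BB 4F 35 F3.
Big-endian: lowest address holds the most-significant byte.
The bytes are already most-significant first: 0x662563CEBB4F35F3.
0x662563CEBB4F35F3 = 7360398905563887091.

7360398905563887091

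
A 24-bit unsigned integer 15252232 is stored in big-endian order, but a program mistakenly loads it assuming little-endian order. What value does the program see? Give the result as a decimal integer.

572392

15252232 in 24-bit hexadecimal is 0xE8BB08.
Stored big-endian, the bytes at ascending addresses are E8 BB 08.
Read back as little-endian, the first byte is least significant, giving 0x08BBE8.
0x08BBE8 = 572392.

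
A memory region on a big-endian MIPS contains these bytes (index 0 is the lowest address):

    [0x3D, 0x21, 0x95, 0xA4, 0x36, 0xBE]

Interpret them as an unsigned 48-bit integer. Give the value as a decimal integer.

67214453782206

Big-endian stores the most-significant byte at the lowest address.
The bytes are already most-significant first: 0x3D2195A436BE.
0x3D2195A436BE = 67214453782206.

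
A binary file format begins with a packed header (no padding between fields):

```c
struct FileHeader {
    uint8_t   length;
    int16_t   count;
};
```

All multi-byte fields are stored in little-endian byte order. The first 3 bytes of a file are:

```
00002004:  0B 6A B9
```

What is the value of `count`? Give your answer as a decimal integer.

-18070

`count` follows `length` (1 byte), so it starts at byte offset 1 and occupies 2 bytes.
Bytes at offsets 1..2: 6A B9.
Little-endian stores the least-significant byte at the lowest address.
Reassemble most-significant byte first: B9 6A → 0xB96A.
Top bit is set, so as a signed 16-bit value this is 0xB96A − 2^16 = -18070.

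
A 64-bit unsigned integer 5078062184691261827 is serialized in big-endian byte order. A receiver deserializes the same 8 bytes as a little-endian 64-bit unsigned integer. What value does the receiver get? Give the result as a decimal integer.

9503120753045174342

5078062184691261827 in 64-bit hexadecimal is 0x4678E6A6F9DDE183.
Stored big-endian, the bytes at ascending addresses are 46 78 E6 A6 F9 DD E1 83.
Read back as little-endian, the first byte is least significant, giving 0x83E1DDF9A6E67846.
0x83E1DDF9A6E67846 = 9503120753045174342.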